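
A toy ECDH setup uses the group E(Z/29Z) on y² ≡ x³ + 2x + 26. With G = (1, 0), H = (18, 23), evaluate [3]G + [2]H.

First 3G:
Repeated addition: build up to 3G.
2G: (1, 0) + (1, 0): same x and y₁ ≡ -y₂, so the sum is O.
3G: O + (1, 0) = (1, 0) (identity).
3G = (1, 0).
Next 2H:
Repeated addition: build up to 2H.
2H: tangent at (18, 23): λ = (3·18² + 2)/(2·23) ≡ 17/17. 17⁻¹ ≡ 12 (mod 29), so λ ≡ 17·12 ≡ 1.
  x = λ² - 18 - 18 = 1 - 36 ≡ 23; y = λ·(18 - 23) - 23 ≡ 1. → (23, 1)
2H = (23, 1).
Finally 3G + 2H:
(1, 0) + (23, 1). λ = (1 - 0)/(23 - 1) ≡ 1/22 mod 29. 22⁻¹ ≡ 4 (mod 29) since 22·4 = 88 ≡ 1, so λ ≡ 4.
  x = λ² - 1 - 23 = 16 - 24 ≡ 21; y = λ·(1 - 21) - 0 ≡ 7. → (21, 7)

(21, 7)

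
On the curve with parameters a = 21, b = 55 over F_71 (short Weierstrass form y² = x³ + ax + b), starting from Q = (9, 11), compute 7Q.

(40, 70)

Repeated addition: build up to 7Q.
2Q: tangent at (9, 11): λ = (3·9² + 21)/(2·11) ≡ 51/22. 22⁻¹ ≡ 42 (mod 71), so λ ≡ 51·42 ≡ 12.
  x = λ² - 9 - 9 = 144 - 18 ≡ 55; y = λ·(9 - 55) - 11 ≡ 5. → (55, 5)
3Q: (55, 5) + (9, 11). λ = (11 - 5)/(9 - 55) ≡ 6/25 mod 71. 25⁻¹ ≡ 54 (mod 71), so λ ≡ 40.
  x = λ² - 55 - 9 = 1600 - 64 ≡ 45; y = λ·(55 - 45) - 5 ≡ 40. → (45, 40)
4Q: (45, 40) + (9, 11). λ = (11 - 40)/(9 - 45) ≡ 42/35 mod 71. 35⁻¹ ≡ 69 (mod 71), so λ ≡ 58.
  x = λ² - 45 - 9 = 3364 - 54 ≡ 44; y = λ·(45 - 44) - 40 ≡ 18. → (44, 18)
5Q: (44, 18) + (9, 11). λ = (11 - 18)/(9 - 44) ≡ 64/36 mod 71. 36⁻¹ ≡ 2 (mod 71), so λ ≡ 57.
  x = λ² - 44 - 9 = 3249 - 53 ≡ 1; y = λ·(44 - 1) - 18 ≡ 19. → (1, 19)
6Q: (1, 19) + (9, 11). λ = (11 - 19)/(9 - 1) ≡ 63/8 mod 71. 8⁻¹ ≡ 9 (mod 71) since 8·9 = 72 ≡ 1, so λ ≡ 70.
  x = λ² - 1 - 9 = 4900 - 10 ≡ 62; y = λ·(1 - 62) - 19 ≡ 42. → (62, 42)
7Q: (62, 42) + (9, 11). λ = (11 - 42)/(9 - 62) ≡ 40/18 mod 71. 18⁻¹ ≡ 4 (mod 71) since 18·4 = 72 ≡ 1, so λ ≡ 18.
  x = λ² - 62 - 9 = 324 - 71 ≡ 40; y = λ·(62 - 40) - 42 ≡ 70. → (40, 70)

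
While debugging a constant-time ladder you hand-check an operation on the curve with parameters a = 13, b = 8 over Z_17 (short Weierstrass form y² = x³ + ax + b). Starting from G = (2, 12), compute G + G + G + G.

Double-and-add on 4 = (100)₂. Start with G = (2, 12) for the leading 1-bit.
double: tangent at (2, 12): λ = (3·2² + 13)/(2·12) ≡ 8/7. 7⁻¹ ≡ 5 (mod 17), so λ ≡ 8·5 ≡ 6.
  x = λ² - 2 - 2 = 36 - 4 ≡ 15; y = λ·(2 - 15) - 12 ≡ 12. → (15, 12)
double: tangent at (15, 12): λ = (3·15² + 13)/(2·12) ≡ 8/7. 7⁻¹ ≡ 5 (mod 17) since 7·5 = 35 ≡ 1, so λ ≡ 8·5 ≡ 6.
  x = λ² - 15 - 15 = 36 - 30 ≡ 6; y = λ·(15 - 6) - 12 ≡ 8. → (6, 8)

(6, 8)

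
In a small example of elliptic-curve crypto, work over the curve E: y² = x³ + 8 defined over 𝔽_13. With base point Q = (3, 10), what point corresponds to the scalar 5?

(3, 10)

Repeated addition: build up to 5Q.
2Q: tangent at (3, 10): λ = (3·3² + 0)/(2·10) ≡ 1/7. 7⁻¹ ≡ 2 (mod 13), so λ ≡ 1·2 ≡ 2.
  x = λ² - 3 - 3 = 4 - 6 ≡ 11; y = λ·(3 - 11) - 10 ≡ 0. → (11, 0)
3Q: (11, 0) + (3, 10). λ = (10 - 0)/(3 - 11) ≡ 10/5 mod 13. 5⁻¹ ≡ 8 (mod 13), so λ ≡ 2.
  x = λ² - 11 - 3 = 4 - 14 ≡ 3; y = λ·(11 - 3) - 0 ≡ 3. → (3, 3)
4Q: (3, 3) + (3, 10): same x and y₁ ≡ -y₂, so the sum is O.
5Q: O + (3, 10) = (3, 10) (identity).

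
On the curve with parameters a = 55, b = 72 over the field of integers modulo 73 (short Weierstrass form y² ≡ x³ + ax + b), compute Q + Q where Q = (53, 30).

tangent at (53, 30): λ = (3·53² + 55)/(2·30) ≡ 14/60. 60⁻¹ ≡ 28 (mod 73), so λ ≡ 14·28 ≡ 27.
  x = λ² - 53 - 53 = 729 - 106 ≡ 39; y = λ·(53 - 39) - 30 ≡ 56. → (39, 56)

(39, 56)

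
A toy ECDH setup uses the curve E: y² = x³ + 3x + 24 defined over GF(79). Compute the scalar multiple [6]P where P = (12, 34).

(12, 45)

Repeated addition: build up to 6P.
2P: tangent at (12, 34): λ = (3·12² + 3)/(2·34) ≡ 40/68. 68⁻¹ ≡ 43 (mod 79), so λ ≡ 40·43 ≡ 61.
  x = λ² - 12 - 12 = 3721 - 24 ≡ 63; y = λ·(12 - 63) - 34 ≡ 15. → (63, 15)
3P: (63, 15) + (12, 34). λ = (34 - 15)/(12 - 63) ≡ 19/28 mod 79. 28⁻¹ ≡ 48 (mod 79) since 28·48 = 1344 ≡ 1, so λ ≡ 43.
  x = λ² - 63 - 12 = 1849 - 75 ≡ 36; y = λ·(63 - 36) - 15 ≡ 40. → (36, 40)
4P: (36, 40) + (12, 34). λ = (34 - 40)/(12 - 36) ≡ 73/55 mod 79. 55⁻¹ ≡ 23 (mod 79), so λ ≡ 20.
  x = λ² - 36 - 12 = 400 - 48 ≡ 36; y = λ·(36 - 36) - 40 ≡ 39. → (36, 39)
5P: (36, 39) + (12, 34). λ = (34 - 39)/(12 - 36) ≡ 74/55 mod 79. 55⁻¹ ≡ 23 (mod 79), so λ ≡ 43.
  x = λ² - 36 - 12 = 1849 - 48 ≡ 63; y = λ·(36 - 63) - 39 ≡ 64. → (63, 64)
6P: (63, 64) + (12, 34). λ = (34 - 64)/(12 - 63) ≡ 49/28 mod 79. 28⁻¹ ≡ 48 (mod 79) since 28·48 = 1344 ≡ 1, so λ ≡ 61.
  x = λ² - 63 - 12 = 3721 - 75 ≡ 12; y = λ·(63 - 12) - 64 ≡ 45. → (12, 45)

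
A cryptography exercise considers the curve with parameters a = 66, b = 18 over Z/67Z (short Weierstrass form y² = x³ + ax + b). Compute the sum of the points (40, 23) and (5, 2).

(40, 23) + (5, 2). λ = (2 - 23)/(5 - 40) ≡ 46/32 mod 67. 32⁻¹ ≡ 44 (mod 67) since 32·44 = 1408 ≡ 1, so λ ≡ 14.
  x = λ² - 40 - 5 = 196 - 45 ≡ 17; y = λ·(40 - 17) - 23 ≡ 31. → (17, 31)

(17, 31)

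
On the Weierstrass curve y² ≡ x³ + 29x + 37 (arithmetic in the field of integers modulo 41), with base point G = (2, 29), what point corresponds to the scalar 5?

Double-and-add on 5 = (101)₂. Start with G = (2, 29) for the leading 1-bit.
double: tangent at (2, 29): λ = (3·2² + 29)/(2·29) ≡ 0/17. 17⁻¹ ≡ 29 (mod 41) since 17·29 = 493 ≡ 1, so λ ≡ 0·29 ≡ 0.
  x = λ² - 2 - 2 = 0 - 4 ≡ 37; y = λ·(2 - 37) - 29 ≡ 12. → (37, 12)
double: tangent at (37, 12): λ = (3·37² + 29)/(2·12) ≡ 36/24. 24⁻¹ ≡ 12 (mod 41) since 24·12 = 288 ≡ 1, so λ ≡ 36·12 ≡ 22.
  x = λ² - 37 - 37 = 484 - 74 ≡ 0; y = λ·(37 - 0) - 12 ≡ 23. → (0, 23)
add G: (0, 23) + (2, 29). λ = (29 - 23)/(2 - 0) ≡ 6/2 mod 41. 2⁻¹ ≡ 21 (mod 41), so λ ≡ 3.
  x = λ² - 0 - 2 = 9 - 2 ≡ 7; y = λ·(0 - 7) - 23 ≡ 38. → (7, 38)

(7, 38)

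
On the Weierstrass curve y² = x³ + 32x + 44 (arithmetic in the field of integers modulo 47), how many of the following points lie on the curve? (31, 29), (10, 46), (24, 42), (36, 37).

(31, 29): 29² ≡ 42, rhs ≡ 42 → on.
(10, 46): 46² ≡ 1, rhs ≡ 1 → on.
(24, 42): 42² ≡ 25, rhs ≡ 19 → off.
(36, 37): 37² ≡ 6, rhs ≡ 6 → on.

3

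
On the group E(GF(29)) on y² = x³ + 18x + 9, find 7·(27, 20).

Write Q = (27, 20).
Double-and-add on 7 = (111)₂. Start with Q = (27, 20) for the leading 1-bit.
double: tangent at (27, 20): λ = (3·27² + 18)/(2·20) ≡ 1/11. 11⁻¹ ≡ 8 (mod 29), so λ ≡ 1·8 ≡ 8.
  x = λ² - 27 - 27 = 64 - 54 ≡ 10; y = λ·(27 - 10) - 20 ≡ 0. → (10, 0)
add Q: (10, 0) + (27, 20). λ = (20 - 0)/(27 - 10) ≡ 20/17 mod 29. 17⁻¹ ≡ 12 (mod 29), so λ ≡ 8.
  x = λ² - 10 - 27 = 64 - 37 ≡ 27; y = λ·(10 - 27) - 0 ≡ 9. → (27, 9)
double: tangent at (27, 9): λ = (3·27² + 18)/(2·9) ≡ 1/18. 18⁻¹ ≡ 21 (mod 29) since 18·21 = 378 ≡ 1, so λ ≡ 1·21 ≡ 21.
  x = λ² - 27 - 27 = 441 - 54 ≡ 10; y = λ·(27 - 10) - 9 ≡ 0. → (10, 0)
add Q: (10, 0) + (27, 20). λ = (20 - 0)/(27 - 10) ≡ 20/17 mod 29. 17⁻¹ ≡ 12 (mod 29) since 17·12 = 204 ≡ 1, so λ ≡ 8.
  x = λ² - 10 - 27 = 64 - 37 ≡ 27; y = λ·(10 - 27) - 0 ≡ 9. → (27, 9)

(27, 9)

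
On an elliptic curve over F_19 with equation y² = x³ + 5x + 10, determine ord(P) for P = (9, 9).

7

2P: tangent at (9, 9): λ = (3·9² + 5)/(2·9) ≡ 1/18. 18⁻¹ ≡ 18 (mod 19) since 18·18 = 324 ≡ 1, so λ ≡ 1·18 ≡ 18.
  x = λ² - 9 - 9 = 324 - 18 ≡ 2; y = λ·(9 - 2) - 9 ≡ 3. → (2, 3)
3P: (2, 3) + (9, 9). λ = (9 - 3)/(9 - 2) ≡ 6/7 mod 19. 7⁻¹ ≡ 11 (mod 19) since 7·11 = 77 ≡ 1, so λ ≡ 9.
  x = λ² - 2 - 9 = 81 - 11 ≡ 13; y = λ·(2 - 13) - 3 ≡ 12. → (13, 12)
4P: (13, 12) + (9, 9). λ = (9 - 12)/(9 - 13) ≡ 16/15 mod 19. 15⁻¹ ≡ 14 (mod 19), so λ ≡ 15.
  x = λ² - 13 - 9 = 225 - 22 ≡ 13; y = λ·(13 - 13) - 12 ≡ 7. → (13, 7)
5P: (13, 7) + (9, 9). λ = (9 - 7)/(9 - 13) ≡ 2/15 mod 19. 15⁻¹ ≡ 14 (mod 19), so λ ≡ 9.
  x = λ² - 13 - 9 = 81 - 22 ≡ 2; y = λ·(13 - 2) - 7 ≡ 16. → (2, 16)
6P: (2, 16) + (9, 9). λ = (9 - 16)/(9 - 2) ≡ 12/7 mod 19. 7⁻¹ ≡ 11 (mod 19), so λ ≡ 18.
  x = λ² - 2 - 9 = 324 - 11 ≡ 9; y = λ·(2 - 9) - 16 ≡ 10. → (9, 10)
7P: (9, 10) + (9, 9): same x and y₁ ≡ -y₂, so the sum is O.
7P = O, so the order is 7.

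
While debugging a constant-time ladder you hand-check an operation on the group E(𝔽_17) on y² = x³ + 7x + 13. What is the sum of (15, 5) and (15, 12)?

O

The two points share x = 15 and their y-coordinates satisfy 5 + 12 ≡ 0 (mod 17), so they are inverses. Their sum is O.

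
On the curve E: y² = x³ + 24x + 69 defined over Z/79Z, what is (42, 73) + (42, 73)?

tangent at (42, 73): λ = (3·42² + 24)/(2·73) ≡ 23/67. 67⁻¹ ≡ 46 (mod 79), so λ ≡ 23·46 ≡ 31.
  x = λ² - 42 - 42 = 961 - 84 ≡ 8; y = λ·(42 - 8) - 73 ≡ 33. → (8, 33)

(8, 33)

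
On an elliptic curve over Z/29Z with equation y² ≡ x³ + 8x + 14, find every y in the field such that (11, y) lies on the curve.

x³ + 8x + 14 = 1433 ≡ 12 (mod 29).
12 is a non-residue mod 29; no y exists.

none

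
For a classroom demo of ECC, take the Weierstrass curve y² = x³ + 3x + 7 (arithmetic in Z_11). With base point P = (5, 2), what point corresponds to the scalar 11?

Repeated addition: build up to 11P.
2P: tangent at (5, 2): λ = (3·5² + 3)/(2·2) ≡ 1/4. 4⁻¹ ≡ 3 (mod 11) since 4·3 = 12 ≡ 1, so λ ≡ 1·3 ≡ 3.
  x = λ² - 5 - 5 = 9 - 10 ≡ 10; y = λ·(5 - 10) - 2 ≡ 5. → (10, 5)
3P: (10, 5) + (5, 2). λ = (2 - 5)/(5 - 10) ≡ 8/6 mod 11. 6⁻¹ ≡ 2 (mod 11), so λ ≡ 5.
  x = λ² - 10 - 5 = 25 - 15 ≡ 10; y = λ·(10 - 10) - 5 ≡ 6. → (10, 6)
4P: (10, 6) + (5, 2). λ = (2 - 6)/(5 - 10) ≡ 7/6 mod 11. 6⁻¹ ≡ 2 (mod 11) since 6·2 = 12 ≡ 1, so λ ≡ 3.
  x = λ² - 10 - 5 = 9 - 15 ≡ 5; y = λ·(10 - 5) - 6 ≡ 9. → (5, 9)
5P: (5, 9) + (5, 2): same x and y₁ ≡ -y₂, so the sum is O.
6P: O + (5, 2) = (5, 2) (identity).
7P: tangent at (5, 2): λ = (3·5² + 3)/(2·2) ≡ 1/4. 4⁻¹ ≡ 3 (mod 11) since 4·3 = 12 ≡ 1, so λ ≡ 1·3 ≡ 3.
  x = λ² - 5 - 5 = 9 - 10 ≡ 10; y = λ·(5 - 10) - 2 ≡ 5. → (10, 5)
8P: (10, 5) + (5, 2). λ = (2 - 5)/(5 - 10) ≡ 8/6 mod 11. 6⁻¹ ≡ 2 (mod 11), so λ ≡ 5.
  x = λ² - 10 - 5 = 25 - 15 ≡ 10; y = λ·(10 - 10) - 5 ≡ 6. → (10, 6)
9P: (10, 6) + (5, 2). λ = (2 - 6)/(5 - 10) ≡ 7/6 mod 11. 6⁻¹ ≡ 2 (mod 11) since 6·2 = 12 ≡ 1, so λ ≡ 3.
  x = λ² - 10 - 5 = 9 - 15 ≡ 5; y = λ·(10 - 5) - 6 ≡ 9. → (5, 9)
10P: (5, 9) + (5, 2): same x and y₁ ≡ -y₂, so the sum is O.
11P: O + (5, 2) = (5, 2) (identity).

(5, 2)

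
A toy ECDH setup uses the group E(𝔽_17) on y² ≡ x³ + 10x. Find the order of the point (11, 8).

2P: tangent at (11, 8): λ = (3·11² + 10)/(2·8) ≡ 16/16. 16⁻¹ ≡ 16 (mod 17) since 16·16 = 256 ≡ 1, so λ ≡ 16·16 ≡ 1.
  x = λ² - 11 - 11 = 1 - 22 ≡ 13; y = λ·(11 - 13) - 8 ≡ 7. → (13, 7)
3P: (13, 7) + (11, 8). λ = (8 - 7)/(11 - 13) ≡ 1/15 mod 17. 15⁻¹ ≡ 8 (mod 17) since 15·8 = 120 ≡ 1, so λ ≡ 8.
  x = λ² - 13 - 11 = 64 - 24 ≡ 6; y = λ·(13 - 6) - 7 ≡ 15. → (6, 15)
4P: (6, 15) + (11, 8). λ = (8 - 15)/(11 - 6) ≡ 10/5 mod 17. 5⁻¹ ≡ 7 (mod 17), so λ ≡ 2.
  x = λ² - 6 - 11 = 4 - 17 ≡ 4; y = λ·(6 - 4) - 15 ≡ 6. → (4, 6)
5P: (4, 6) + (11, 8). λ = (8 - 6)/(11 - 4) ≡ 2/7 mod 17. 7⁻¹ ≡ 5 (mod 17), so λ ≡ 10.
  x = λ² - 4 - 11 = 100 - 15 ≡ 0; y = λ·(4 - 0) - 6 ≡ 0. → (0, 0)
6P: (0, 0) + (11, 8). λ = (8 - 0)/(11 - 0) ≡ 8/11 mod 17. 11⁻¹ ≡ 14 (mod 17) since 11·14 = 154 ≡ 1, so λ ≡ 10.
  x = λ² - 0 - 11 = 100 - 11 ≡ 4; y = λ·(0 - 4) - 0 ≡ 11. → (4, 11)
7P: (4, 11) + (11, 8). λ = (8 - 11)/(11 - 4) ≡ 14/7 mod 17. 7⁻¹ ≡ 5 (mod 17), so λ ≡ 2.
  x = λ² - 4 - 11 = 4 - 15 ≡ 6; y = λ·(4 - 6) - 11 ≡ 2. → (6, 2)
8P: (6, 2) + (11, 8). λ = (8 - 2)/(11 - 6) ≡ 6/5 mod 17. 5⁻¹ ≡ 7 (mod 17) since 5·7 = 35 ≡ 1, so λ ≡ 8.
  x = λ² - 6 - 11 = 64 - 17 ≡ 13; y = λ·(6 - 13) - 2 ≡ 10. → (13, 10)
9P: (13, 10) + (11, 8). λ = (8 - 10)/(11 - 13) ≡ 15/15 mod 17. 15⁻¹ ≡ 8 (mod 17) since 15·8 = 120 ≡ 1, so λ ≡ 1.
  x = λ² - 13 - 11 = 1 - 24 ≡ 11; y = λ·(13 - 11) - 10 ≡ 9. → (11, 9)
10P: (11, 9) + (11, 8): same x and y₁ ≡ -y₂, so the sum is ∞.
10P = ∞, so the order is 10.

10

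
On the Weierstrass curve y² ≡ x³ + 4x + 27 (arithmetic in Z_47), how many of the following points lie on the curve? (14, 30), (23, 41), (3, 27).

(14, 30): 30² ≡ 7, rhs ≡ 7 → on.
(23, 41): 41² ≡ 36, rhs ≡ 19 → off.
(3, 27): 27² ≡ 24, rhs ≡ 19 → off.

1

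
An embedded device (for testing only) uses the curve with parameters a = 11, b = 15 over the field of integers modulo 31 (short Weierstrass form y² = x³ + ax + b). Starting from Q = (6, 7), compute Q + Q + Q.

Repeated addition: build up to 3Q.
2Q: tangent at (6, 7): λ = (3·6² + 11)/(2·7) ≡ 26/14. 14⁻¹ ≡ 20 (mod 31), so λ ≡ 26·20 ≡ 24.
  x = λ² - 6 - 6 = 576 - 12 ≡ 6; y = λ·(6 - 6) - 7 ≡ 24. → (6, 24)
3Q: (6, 24) + (6, 7): same x and y₁ ≡ -y₂, so the sum is the point at infinity.

O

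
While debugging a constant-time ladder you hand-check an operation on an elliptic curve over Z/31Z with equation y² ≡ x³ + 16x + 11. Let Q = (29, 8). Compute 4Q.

(27, 21)

Repeated addition: build up to 4Q.
2Q: tangent at (29, 8): λ = (3·29² + 16)/(2·8) ≡ 28/16. 16⁻¹ ≡ 2 (mod 31), so λ ≡ 28·2 ≡ 25.
  x = λ² - 29 - 29 = 625 - 58 ≡ 9; y = λ·(29 - 9) - 8 ≡ 27. → (9, 27)
3Q: (9, 27) + (29, 8). λ = (8 - 27)/(29 - 9) ≡ 12/20 mod 31. 20⁻¹ ≡ 14 (mod 31) since 20·14 = 280 ≡ 1, so λ ≡ 13.
  x = λ² - 9 - 29 = 169 - 38 ≡ 7; y = λ·(9 - 7) - 27 ≡ 30. → (7, 30)
4Q: (7, 30) + (29, 8). λ = (8 - 30)/(29 - 7) ≡ 9/22 mod 31. 22⁻¹ ≡ 24 (mod 31) since 22·24 = 528 ≡ 1, so λ ≡ 30.
  x = λ² - 7 - 29 = 900 - 36 ≡ 27; y = λ·(7 - 27) - 30 ≡ 21. → (27, 21)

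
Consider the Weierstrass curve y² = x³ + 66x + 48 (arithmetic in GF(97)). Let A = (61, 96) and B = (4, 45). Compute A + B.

(61, 96) + (4, 45). λ = (45 - 96)/(4 - 61) ≡ 46/40 mod 97. 40⁻¹ ≡ 17 (mod 97), so λ ≡ 6.
  x = λ² - 61 - 4 = 36 - 65 ≡ 68; y = λ·(61 - 68) - 96 ≡ 56. → (68, 56)

(68, 56)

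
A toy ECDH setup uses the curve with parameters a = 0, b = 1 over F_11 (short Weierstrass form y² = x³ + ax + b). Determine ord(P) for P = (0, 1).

2P: tangent at (0, 1): λ = (3·0² + 0)/(2·1) ≡ 0/2. 2⁻¹ ≡ 6 (mod 11), so λ ≡ 0·6 ≡ 0.
  x = λ² - 0 - 0 = 0 - 0 ≡ 0; y = λ·(0 - 0) - 1 ≡ 10. → (0, 10)
3P: (0, 10) + (0, 1): same x and y₁ ≡ -y₂, so the sum is O.
3P = O, so the order is 3.

3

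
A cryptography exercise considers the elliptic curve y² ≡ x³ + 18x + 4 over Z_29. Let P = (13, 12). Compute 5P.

Repeated addition: build up to 5P.
2P: tangent at (13, 12): λ = (3·13² + 18)/(2·12) ≡ 3/24. 24⁻¹ ≡ 23 (mod 29), so λ ≡ 3·23 ≡ 11.
  x = λ² - 13 - 13 = 121 - 26 ≡ 8; y = λ·(13 - 8) - 12 ≡ 14. → (8, 14)
3P: (8, 14) + (13, 12). λ = (12 - 14)/(13 - 8) ≡ 27/5 mod 29. 5⁻¹ ≡ 6 (mod 29) since 5·6 = 30 ≡ 1, so λ ≡ 17.
  x = λ² - 8 - 13 = 289 - 21 ≡ 7; y = λ·(8 - 7) - 14 ≡ 3. → (7, 3)
4P: (7, 3) + (13, 12). λ = (12 - 3)/(13 - 7) ≡ 9/6 mod 29. 6⁻¹ ≡ 5 (mod 29), so λ ≡ 16.
  x = λ² - 7 - 13 = 256 - 20 ≡ 4; y = λ·(7 - 4) - 3 ≡ 16. → (4, 16)
5P: (4, 16) + (13, 12). λ = (12 - 16)/(13 - 4) ≡ 25/9 mod 29. 9⁻¹ ≡ 13 (mod 29), so λ ≡ 6.
  x = λ² - 4 - 13 = 36 - 17 ≡ 19; y = λ·(4 - 19) - 16 ≡ 10. → (19, 10)

(19, 10)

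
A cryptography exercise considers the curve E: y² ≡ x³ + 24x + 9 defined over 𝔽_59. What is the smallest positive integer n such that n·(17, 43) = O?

9

2P: tangent at (17, 43): λ = (3·17² + 24)/(2·43) ≡ 6/27. 27⁻¹ ≡ 35 (mod 59), so λ ≡ 6·35 ≡ 33.
  x = λ² - 17 - 17 = 1089 - 34 ≡ 52; y = λ·(17 - 52) - 43 ≡ 41. → (52, 41)
3P: (52, 41) + (17, 43). λ = (43 - 41)/(17 - 52) ≡ 2/24 mod 59. 24⁻¹ ≡ 32 (mod 59) since 24·32 = 768 ≡ 1, so λ ≡ 5.
  x = λ² - 52 - 17 = 25 - 69 ≡ 15; y = λ·(52 - 15) - 41 ≡ 26. → (15, 26)
4P: (15, 26) + (17, 43). λ = (43 - 26)/(17 - 15) ≡ 17/2 mod 59. 2⁻¹ ≡ 30 (mod 59) since 2·30 = 60 ≡ 1, so λ ≡ 38.
  x = λ² - 15 - 17 = 1444 - 32 ≡ 55; y = λ·(15 - 55) - 26 ≡ 47. → (55, 47)
5P: (55, 47) + (17, 43). λ = (43 - 47)/(17 - 55) ≡ 55/21 mod 59. 21⁻¹ ≡ 45 (mod 59), so λ ≡ 56.
  x = λ² - 55 - 17 = 3136 - 72 ≡ 55; y = λ·(55 - 55) - 47 ≡ 12. → (55, 12)
6P: (55, 12) + (17, 43). λ = (43 - 12)/(17 - 55) ≡ 31/21 mod 59. 21⁻¹ ≡ 45 (mod 59) since 21·45 = 945 ≡ 1, so λ ≡ 38.
  x = λ² - 55 - 17 = 1444 - 72 ≡ 15; y = λ·(55 - 15) - 12 ≡ 33. → (15, 33)
7P: (15, 33) + (17, 43). λ = (43 - 33)/(17 - 15) ≡ 10/2 mod 59. 2⁻¹ ≡ 30 (mod 59), so λ ≡ 5.
  x = λ² - 15 - 17 = 25 - 32 ≡ 52; y = λ·(15 - 52) - 33 ≡ 18. → (52, 18)
8P: (52, 18) + (17, 43). λ = (43 - 18)/(17 - 52) ≡ 25/24 mod 59. 24⁻¹ ≡ 32 (mod 59), so λ ≡ 33.
  x = λ² - 52 - 17 = 1089 - 69 ≡ 17; y = λ·(52 - 17) - 18 ≡ 16. → (17, 16)
9P: (17, 16) + (17, 43): same x and y₁ ≡ -y₂, so the sum is O.
9P = O, so the order is 9.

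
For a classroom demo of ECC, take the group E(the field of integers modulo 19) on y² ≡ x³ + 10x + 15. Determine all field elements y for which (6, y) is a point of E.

5, 14

x³ + 10x + 15 = 291 ≡ 6 (mod 19).
Square roots of 6 mod 19: 5 and 14 (since 5² = 25 ≡ 6).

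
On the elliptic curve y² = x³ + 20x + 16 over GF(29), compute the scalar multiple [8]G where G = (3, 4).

(11, 28)

Repeated addition: build up to 8G.
2G: tangent at (3, 4): λ = (3·3² + 20)/(2·4) ≡ 18/8. 8⁻¹ ≡ 11 (mod 29), so λ ≡ 18·11 ≡ 24.
  x = λ² - 3 - 3 = 576 - 6 ≡ 19; y = λ·(3 - 19) - 4 ≡ 18. → (19, 18)
3G: (19, 18) + (3, 4). λ = (4 - 18)/(3 - 19) ≡ 15/13 mod 29. 13⁻¹ ≡ 9 (mod 29), so λ ≡ 19.
  x = λ² - 19 - 3 = 361 - 22 ≡ 20; y = λ·(19 - 20) - 18 ≡ 21. → (20, 21)
4G: (20, 21) + (3, 4). λ = (4 - 21)/(3 - 20) ≡ 12/12 mod 29. 12⁻¹ ≡ 17 (mod 29), so λ ≡ 1.
  x = λ² - 20 - 3 = 1 - 23 ≡ 7; y = λ·(20 - 7) - 21 ≡ 21. → (7, 21)
5G: (7, 21) + (3, 4). λ = (4 - 21)/(3 - 7) ≡ 12/25 mod 29. 25⁻¹ ≡ 7 (mod 29), so λ ≡ 26.
  x = λ² - 7 - 3 = 676 - 10 ≡ 28; y = λ·(7 - 28) - 21 ≡ 13. → (28, 13)
6G: (28, 13) + (3, 4). λ = (4 - 13)/(3 - 28) ≡ 20/4 mod 29. 4⁻¹ ≡ 22 (mod 29) since 4·22 = 88 ≡ 1, so λ ≡ 5.
  x = λ² - 28 - 3 = 25 - 31 ≡ 23; y = λ·(28 - 23) - 13 ≡ 12. → (23, 12)
7G: (23, 12) + (3, 4). λ = (4 - 12)/(3 - 23) ≡ 21/9 mod 29. 9⁻¹ ≡ 13 (mod 29), so λ ≡ 12.
  x = λ² - 23 - 3 = 144 - 26 ≡ 2; y = λ·(23 - 2) - 12 ≡ 8. → (2, 8)
8G: (2, 8) + (3, 4). λ = (4 - 8)/(3 - 2) ≡ 25/1 mod 29. 1⁻¹ ≡ 1 (mod 29), so λ ≡ 25.
  x = λ² - 2 - 3 = 625 - 5 ≡ 11; y = λ·(2 - 11) - 8 ≡ 28. → (11, 28)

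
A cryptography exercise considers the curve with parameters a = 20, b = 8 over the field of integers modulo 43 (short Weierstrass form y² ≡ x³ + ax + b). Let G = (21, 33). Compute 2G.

(12, 27)

tangent at (21, 33): λ = (3·21² + 20)/(2·33) ≡ 10/23. 23⁻¹ ≡ 15 (mod 43) since 23·15 = 345 ≡ 1, so λ ≡ 10·15 ≡ 21.
  x = λ² - 21 - 21 = 441 - 42 ≡ 12; y = λ·(21 - 12) - 33 ≡ 27. → (12, 27)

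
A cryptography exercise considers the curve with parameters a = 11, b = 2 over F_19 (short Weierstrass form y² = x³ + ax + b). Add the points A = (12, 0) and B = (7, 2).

(7, 17)

(12, 0) + (7, 2). λ = (2 - 0)/(7 - 12) ≡ 2/14 mod 19. 14⁻¹ ≡ 15 (mod 19), so λ ≡ 11.
  x = λ² - 12 - 7 = 121 - 19 ≡ 7; y = λ·(12 - 7) - 0 ≡ 17. → (7, 17)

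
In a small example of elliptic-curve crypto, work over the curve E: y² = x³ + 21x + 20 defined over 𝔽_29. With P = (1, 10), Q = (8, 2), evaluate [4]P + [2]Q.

First 4P:
Repeated addition: build up to 4P.
2P: tangent at (1, 10): λ = (3·1² + 21)/(2·10) ≡ 24/20. 20⁻¹ ≡ 16 (mod 29), so λ ≡ 24·16 ≡ 7.
  x = λ² - 1 - 1 = 49 - 2 ≡ 18; y = λ·(1 - 18) - 10 ≡ 16. → (18, 16)
3P: (18, 16) + (1, 10). λ = (10 - 16)/(1 - 18) ≡ 23/12 mod 29. 12⁻¹ ≡ 17 (mod 29), so λ ≡ 14.
  x = λ² - 18 - 1 = 196 - 19 ≡ 3; y = λ·(18 - 3) - 16 ≡ 20. → (3, 20)
4P: (3, 20) + (1, 10). λ = (10 - 20)/(1 - 3) ≡ 19/27 mod 29. 27⁻¹ ≡ 14 (mod 29), so λ ≡ 5.
  x = λ² - 3 - 1 = 25 - 4 ≡ 21; y = λ·(3 - 21) - 20 ≡ 6. → (21, 6)
4P = (21, 6).
Next 2Q:
Repeated addition: build up to 2Q.
2Q: tangent at (8, 2): λ = (3·8² + 21)/(2·2) ≡ 10/4. 4⁻¹ ≡ 22 (mod 29) since 4·22 = 88 ≡ 1, so λ ≡ 10·22 ≡ 17.
  x = λ² - 8 - 8 = 289 - 16 ≡ 12; y = λ·(8 - 12) - 2 ≡ 17. → (12, 17)
2Q = (12, 17).
Finally 4P + 2Q:
(21, 6) + (12, 17). λ = (17 - 6)/(12 - 21) ≡ 11/20 mod 29. 20⁻¹ ≡ 16 (mod 29), so λ ≡ 2.
  x = λ² - 21 - 12 = 4 - 33 ≡ 0; y = λ·(21 - 0) - 6 ≡ 7. → (0, 7)

(0, 7)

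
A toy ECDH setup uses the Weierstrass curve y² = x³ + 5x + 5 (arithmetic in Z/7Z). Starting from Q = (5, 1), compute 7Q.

Double-and-add on 7 = (111)₂. Start with Q = (5, 1) for the leading 1-bit.
double: tangent at (5, 1): λ = (3·5² + 5)/(2·1) ≡ 3/2. 2⁻¹ ≡ 4 (mod 7) since 2·4 = 8 ≡ 1, so λ ≡ 3·4 ≡ 5.
  x = λ² - 5 - 5 = 25 - 10 ≡ 1; y = λ·(5 - 1) - 1 ≡ 5. → (1, 5)
add Q: (1, 5) + (5, 1). λ = (1 - 5)/(5 - 1) ≡ 3/4 mod 7. 4⁻¹ ≡ 2 (mod 7) since 4·2 = 8 ≡ 1, so λ ≡ 6.
  x = λ² - 1 - 5 = 36 - 6 ≡ 2; y = λ·(1 - 2) - 5 ≡ 3. → (2, 3)
double: tangent at (2, 3): λ = (3·2² + 5)/(2·3) ≡ 3/6. 6⁻¹ ≡ 6 (mod 7), so λ ≡ 3·6 ≡ 4.
  x = λ² - 2 - 2 = 16 - 4 ≡ 5; y = λ·(2 - 5) - 3 ≡ 6. → (5, 6)
add Q: (5, 6) + (5, 1): same x and y₁ ≡ -y₂, so the sum is the point at infinity.

O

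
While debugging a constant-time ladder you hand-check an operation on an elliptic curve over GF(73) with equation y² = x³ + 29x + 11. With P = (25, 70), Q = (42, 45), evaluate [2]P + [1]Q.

(26, 50)

First 2P:
Repeated addition: build up to 2P.
2P: tangent at (25, 70): λ = (3·25² + 29)/(2·70) ≡ 6/67. 67⁻¹ ≡ 12 (mod 73) since 67·12 = 804 ≡ 1, so λ ≡ 6·12 ≡ 72.
  x = λ² - 25 - 25 = 5184 - 50 ≡ 24; y = λ·(25 - 24) - 70 ≡ 2. → (24, 2)
2P = (24, 2).
Finally 2P + Q:
(24, 2) + (42, 45). λ = (45 - 2)/(42 - 24) ≡ 43/18 mod 73. 18⁻¹ ≡ 69 (mod 73) since 18·69 = 1242 ≡ 1, so λ ≡ 47.
  x = λ² - 24 - 42 = 2209 - 66 ≡ 26; y = λ·(24 - 26) - 2 ≡ 50. → (26, 50)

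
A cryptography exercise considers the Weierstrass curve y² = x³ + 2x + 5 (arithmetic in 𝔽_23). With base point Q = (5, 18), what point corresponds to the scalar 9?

(6, 16)

Repeated addition: build up to 9Q.
2Q: tangent at (5, 18): λ = (3·5² + 2)/(2·18) ≡ 8/13. 13⁻¹ ≡ 16 (mod 23) since 13·16 = 208 ≡ 1, so λ ≡ 8·16 ≡ 13.
  x = λ² - 5 - 5 = 169 - 10 ≡ 21; y = λ·(5 - 21) - 18 ≡ 4. → (21, 4)
3Q: (21, 4) + (5, 18). λ = (18 - 4)/(5 - 21) ≡ 14/7 mod 23. 7⁻¹ ≡ 10 (mod 23), so λ ≡ 2.
  x = λ² - 21 - 5 = 4 - 26 ≡ 1; y = λ·(21 - 1) - 4 ≡ 13. → (1, 13)
4Q: (1, 13) + (5, 18). λ = (18 - 13)/(5 - 1) ≡ 5/4 mod 23. 4⁻¹ ≡ 6 (mod 23) since 4·6 = 24 ≡ 1, so λ ≡ 7.
  x = λ² - 1 - 5 = 49 - 6 ≡ 20; y = λ·(1 - 20) - 13 ≡ 15. → (20, 15)
5Q: (20, 15) + (5, 18). λ = (18 - 15)/(5 - 20) ≡ 3/8 mod 23. 8⁻¹ ≡ 3 (mod 23), so λ ≡ 9.
  x = λ² - 20 - 5 = 81 - 25 ≡ 10; y = λ·(20 - 10) - 15 ≡ 6. → (10, 6)
6Q: (10, 6) + (5, 18). λ = (18 - 6)/(5 - 10) ≡ 12/18 mod 23. 18⁻¹ ≡ 9 (mod 23), so λ ≡ 16.
  x = λ² - 10 - 5 = 256 - 15 ≡ 11; y = λ·(10 - 11) - 6 ≡ 1. → (11, 1)
7Q: (11, 1) + (5, 18). λ = (18 - 1)/(5 - 11) ≡ 17/17 mod 23. 17⁻¹ ≡ 19 (mod 23) since 17·19 = 323 ≡ 1, so λ ≡ 1.
  x = λ² - 11 - 5 = 1 - 16 ≡ 8; y = λ·(11 - 8) - 1 ≡ 2. → (8, 2)
8Q: (8, 2) + (5, 18). λ = (18 - 2)/(5 - 8) ≡ 16/20 mod 23. 20⁻¹ ≡ 15 (mod 23) since 20·15 = 300 ≡ 1, so λ ≡ 10.
  x = λ² - 8 - 5 = 100 - 13 ≡ 18; y = λ·(8 - 18) - 2 ≡ 13. → (18, 13)
9Q: (18, 13) + (5, 18). λ = (18 - 13)/(5 - 18) ≡ 5/10 mod 23. 10⁻¹ ≡ 7 (mod 23) since 10·7 = 70 ≡ 1, so λ ≡ 12.
  x = λ² - 18 - 5 = 144 - 23 ≡ 6; y = λ·(18 - 6) - 13 ≡ 16. → (6, 16)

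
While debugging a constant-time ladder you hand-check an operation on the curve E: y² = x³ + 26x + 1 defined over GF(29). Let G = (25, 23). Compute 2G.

tangent at (25, 23): λ = (3·25² + 26)/(2·23) ≡ 16/17. 17⁻¹ ≡ 12 (mod 29) since 17·12 = 204 ≡ 1, so λ ≡ 16·12 ≡ 18.
  x = λ² - 25 - 25 = 324 - 50 ≡ 13; y = λ·(25 - 13) - 23 ≡ 19. → (13, 19)

(13, 19)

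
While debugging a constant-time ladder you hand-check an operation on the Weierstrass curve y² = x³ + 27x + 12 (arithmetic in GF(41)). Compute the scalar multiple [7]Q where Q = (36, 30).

Repeated addition: build up to 7Q.
2Q: tangent at (36, 30): λ = (3·36² + 27)/(2·30) ≡ 20/19. 19⁻¹ ≡ 13 (mod 41), so λ ≡ 20·13 ≡ 14.
  x = λ² - 36 - 36 = 196 - 72 ≡ 1; y = λ·(36 - 1) - 30 ≡ 9. → (1, 9)
3Q: (1, 9) + (36, 30). λ = (30 - 9)/(36 - 1) ≡ 21/35 mod 41. 35⁻¹ ≡ 34 (mod 41) since 35·34 = 1190 ≡ 1, so λ ≡ 17.
  x = λ² - 1 - 36 = 289 - 37 ≡ 6; y = λ·(1 - 6) - 9 ≡ 29. → (6, 29)
4Q: (6, 29) + (36, 30). λ = (30 - 29)/(36 - 6) ≡ 1/30 mod 41. 30⁻¹ ≡ 26 (mod 41), so λ ≡ 26.
  x = λ² - 6 - 36 = 676 - 42 ≡ 19; y = λ·(6 - 19) - 29 ≡ 2. → (19, 2)
5Q: (19, 2) + (36, 30). λ = (30 - 2)/(36 - 19) ≡ 28/17 mod 41. 17⁻¹ ≡ 29 (mod 41) since 17·29 = 493 ≡ 1, so λ ≡ 33.
  x = λ² - 19 - 36 = 1089 - 55 ≡ 9; y = λ·(19 - 9) - 2 ≡ 0. → (9, 0)
6Q: (9, 0) + (36, 30). λ = (30 - 0)/(36 - 9) ≡ 30/27 mod 41. 27⁻¹ ≡ 38 (mod 41), so λ ≡ 33.
  x = λ² - 9 - 36 = 1089 - 45 ≡ 19; y = λ·(9 - 19) - 0 ≡ 39. → (19, 39)
7Q: (19, 39) + (36, 30). λ = (30 - 39)/(36 - 19) ≡ 32/17 mod 41. 17⁻¹ ≡ 29 (mod 41) since 17·29 = 493 ≡ 1, so λ ≡ 26.
  x = λ² - 19 - 36 = 676 - 55 ≡ 6; y = λ·(19 - 6) - 39 ≡ 12. → (6, 12)

(6, 12)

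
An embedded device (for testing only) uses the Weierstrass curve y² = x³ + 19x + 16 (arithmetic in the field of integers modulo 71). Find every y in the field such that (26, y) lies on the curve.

none

x³ + 19x + 16 = 18086 ≡ 52 (mod 71).
52 is a non-residue mod 71; no y exists.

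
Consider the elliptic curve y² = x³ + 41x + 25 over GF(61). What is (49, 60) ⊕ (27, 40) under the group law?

(49, 60) + (27, 40). λ = (40 - 60)/(27 - 49) ≡ 41/39 mod 61. 39⁻¹ ≡ 36 (mod 61) since 39·36 = 1404 ≡ 1, so λ ≡ 12.
  x = λ² - 49 - 27 = 144 - 76 ≡ 7; y = λ·(49 - 7) - 60 ≡ 17. → (7, 17)

(7, 17)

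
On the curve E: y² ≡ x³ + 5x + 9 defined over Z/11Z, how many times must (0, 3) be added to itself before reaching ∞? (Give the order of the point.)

7

2P: tangent at (0, 3): λ = (3·0² + 5)/(2·3) ≡ 5/6. 6⁻¹ ≡ 2 (mod 11), so λ ≡ 5·2 ≡ 10.
  x = λ² - 0 - 0 = 100 - 0 ≡ 1; y = λ·(0 - 1) - 3 ≡ 9. → (1, 9)
3P: (1, 9) + (0, 3). λ = (3 - 9)/(0 - 1) ≡ 5/10 mod 11. 10⁻¹ ≡ 10 (mod 11) since 10·10 = 100 ≡ 1, so λ ≡ 6.
  x = λ² - 1 - 0 = 36 - 1 ≡ 2; y = λ·(1 - 2) - 9 ≡ 7. → (2, 7)
4P: (2, 7) + (0, 3). λ = (3 - 7)/(0 - 2) ≡ 7/9 mod 11. 9⁻¹ ≡ 5 (mod 11), so λ ≡ 2.
  x = λ² - 2 - 0 = 4 - 2 ≡ 2; y = λ·(2 - 2) - 7 ≡ 4. → (2, 4)
5P: (2, 4) + (0, 3). λ = (3 - 4)/(0 - 2) ≡ 10/9 mod 11. 9⁻¹ ≡ 5 (mod 11), so λ ≡ 6.
  x = λ² - 2 - 0 = 36 - 2 ≡ 1; y = λ·(2 - 1) - 4 ≡ 2. → (1, 2)
6P: (1, 2) + (0, 3). λ = (3 - 2)/(0 - 1) ≡ 1/10 mod 11. 10⁻¹ ≡ 10 (mod 11), so λ ≡ 10.
  x = λ² - 1 - 0 = 100 - 1 ≡ 0; y = λ·(1 - 0) - 2 ≡ 8. → (0, 8)
7P: (0, 8) + (0, 3): same x and y₁ ≡ -y₂, so the sum is ∞.
7P = ∞, so the order is 7.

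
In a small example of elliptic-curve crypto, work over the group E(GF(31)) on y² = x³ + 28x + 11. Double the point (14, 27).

tangent at (14, 27): λ = (3·14² + 28)/(2·27) ≡ 27/23. 23⁻¹ ≡ 27 (mod 31) since 23·27 = 621 ≡ 1, so λ ≡ 27·27 ≡ 16.
  x = λ² - 14 - 14 = 256 - 28 ≡ 11; y = λ·(14 - 11) - 27 ≡ 21. → (11, 21)

(11, 21)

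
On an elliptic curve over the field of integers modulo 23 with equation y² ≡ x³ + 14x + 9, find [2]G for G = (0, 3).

(8, 9)

tangent at (0, 3): λ = (3·0² + 14)/(2·3) ≡ 14/6. 6⁻¹ ≡ 4 (mod 23), so λ ≡ 14·4 ≡ 10.
  x = λ² - 0 - 0 = 100 - 0 ≡ 8; y = λ·(0 - 8) - 3 ≡ 9. → (8, 9)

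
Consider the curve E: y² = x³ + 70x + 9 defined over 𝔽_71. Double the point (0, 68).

tangent at (0, 68): λ = (3·0² + 70)/(2·68) ≡ 70/65. 65⁻¹ ≡ 59 (mod 71), so λ ≡ 70·59 ≡ 12.
  x = λ² - 0 - 0 = 144 - 0 ≡ 2; y = λ·(0 - 2) - 68 ≡ 50. → (2, 50)

(2, 50)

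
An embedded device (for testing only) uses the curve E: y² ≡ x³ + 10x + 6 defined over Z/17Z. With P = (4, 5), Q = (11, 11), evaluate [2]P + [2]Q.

First 2P:
Repeated addition: build up to 2P.
2P: tangent at (4, 5): λ = (3·4² + 10)/(2·5) ≡ 7/10. 10⁻¹ ≡ 12 (mod 17) since 10·12 = 120 ≡ 1, so λ ≡ 7·12 ≡ 16.
  x = λ² - 4 - 4 = 256 - 8 ≡ 10; y = λ·(4 - 10) - 5 ≡ 1. → (10, 1)
2P = (10, 1).
Next 2Q:
Repeated addition: build up to 2Q.
2Q: tangent at (11, 11): λ = (3·11² + 10)/(2·11) ≡ 16/5. 5⁻¹ ≡ 7 (mod 17) since 5·7 = 35 ≡ 1, so λ ≡ 16·7 ≡ 10.
  x = λ² - 11 - 11 = 100 - 22 ≡ 10; y = λ·(11 - 10) - 11 ≡ 16. → (10, 16)
2Q = (10, 16).
Finally 2P + 2Q:
(10, 1) + (10, 16): same x and y₁ ≡ -y₂, so the sum is ∞.

O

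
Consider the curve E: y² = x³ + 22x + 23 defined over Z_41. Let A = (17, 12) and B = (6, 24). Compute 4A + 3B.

(6, 17)

First 4A:
Double-and-add on 4 = (100)₂. Start with A = (17, 12) for the leading 1-bit.
double: tangent at (17, 12): λ = (3·17² + 22)/(2·12) ≡ 28/24. 24⁻¹ ≡ 12 (mod 41), so λ ≡ 28·12 ≡ 8.
  x = λ² - 17 - 17 = 64 - 34 ≡ 30; y = λ·(17 - 30) - 12 ≡ 7. → (30, 7)
double: tangent at (30, 7): λ = (3·30² + 22)/(2·7) ≡ 16/14. 14⁻¹ ≡ 3 (mod 41), so λ ≡ 16·3 ≡ 7.
  x = λ² - 30 - 30 = 49 - 60 ≡ 30; y = λ·(30 - 30) - 7 ≡ 34. → (30, 34)
4A = (30, 34).
Next 3B:
Repeated addition: build up to 3B.
2B: tangent at (6, 24): λ = (3·6² + 22)/(2·24) ≡ 7/7. 7⁻¹ ≡ 6 (mod 41) since 7·6 = 42 ≡ 1, so λ ≡ 7·6 ≡ 1.
  x = λ² - 6 - 6 = 1 - 12 ≡ 30; y = λ·(6 - 30) - 24 ≡ 34. → (30, 34)
3B: (30, 34) + (6, 24). λ = (24 - 34)/(6 - 30) ≡ 31/17 mod 41. 17⁻¹ ≡ 29 (mod 41) since 17·29 = 493 ≡ 1, so λ ≡ 38.
  x = λ² - 30 - 6 = 1444 - 36 ≡ 14; y = λ·(30 - 14) - 34 ≡ 0. → (14, 0)
3B = (14, 0).
Finally 4A + 3B:
(30, 34) + (14, 0). λ = (0 - 34)/(14 - 30) ≡ 7/25 mod 41. 25⁻¹ ≡ 23 (mod 41), so λ ≡ 38.
  x = λ² - 30 - 14 = 1444 - 44 ≡ 6; y = λ·(30 - 6) - 34 ≡ 17. → (6, 17)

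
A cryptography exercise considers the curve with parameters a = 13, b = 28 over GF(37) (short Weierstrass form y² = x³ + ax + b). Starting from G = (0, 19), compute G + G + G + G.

Double-and-add on 4 = (100)₂. Start with G = (0, 19) for the leading 1-bit.
double: tangent at (0, 19): λ = (3·0² + 13)/(2·19) ≡ 13/1. 1⁻¹ ≡ 1 (mod 37), so λ ≡ 13·1 ≡ 13.
  x = λ² - 0 - 0 = 169 - 0 ≡ 21; y = λ·(0 - 21) - 19 ≡ 4. → (21, 4)
double: tangent at (21, 4): λ = (3·21² + 13)/(2·4) ≡ 4/8. 8⁻¹ ≡ 14 (mod 37), so λ ≡ 4·14 ≡ 19.
  x = λ² - 21 - 21 = 361 - 42 ≡ 23; y = λ·(21 - 23) - 4 ≡ 32. → (23, 32)

(23, 32)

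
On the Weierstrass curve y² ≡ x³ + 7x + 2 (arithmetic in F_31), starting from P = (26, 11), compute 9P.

(19, 22)

Repeated addition: build up to 9P.
2P: tangent at (26, 11): λ = (3·26² + 7)/(2·11) ≡ 20/22. 22⁻¹ ≡ 24 (mod 31) since 22·24 = 528 ≡ 1, so λ ≡ 20·24 ≡ 15.
  x = λ² - 26 - 26 = 225 - 52 ≡ 18; y = λ·(26 - 18) - 11 ≡ 16. → (18, 16)
3P: (18, 16) + (26, 11). λ = (11 - 16)/(26 - 18) ≡ 26/8 mod 31. 8⁻¹ ≡ 4 (mod 31), so λ ≡ 11.
  x = λ² - 18 - 26 = 121 - 44 ≡ 15; y = λ·(18 - 15) - 16 ≡ 17. → (15, 17)
4P: (15, 17) + (26, 11). λ = (11 - 17)/(26 - 15) ≡ 25/11 mod 31. 11⁻¹ ≡ 17 (mod 31), so λ ≡ 22.
  x = λ² - 15 - 26 = 484 - 41 ≡ 9; y = λ·(15 - 9) - 17 ≡ 22. → (9, 22)
5P: (9, 22) + (26, 11). λ = (11 - 22)/(26 - 9) ≡ 20/17 mod 31. 17⁻¹ ≡ 11 (mod 31) since 17·11 = 187 ≡ 1, so λ ≡ 3.
  x = λ² - 9 - 26 = 9 - 35 ≡ 5; y = λ·(9 - 5) - 22 ≡ 21. → (5, 21)
6P: (5, 21) + (26, 11). λ = (11 - 21)/(26 - 5) ≡ 21/21 mod 31. 21⁻¹ ≡ 3 (mod 31), so λ ≡ 1.
  x = λ² - 5 - 26 = 1 - 31 ≡ 1; y = λ·(5 - 1) - 21 ≡ 14. → (1, 14)
7P: (1, 14) + (26, 11). λ = (11 - 14)/(26 - 1) ≡ 28/25 mod 31. 25⁻¹ ≡ 5 (mod 31) since 25·5 = 125 ≡ 1, so λ ≡ 16.
  x = λ² - 1 - 26 = 256 - 27 ≡ 12; y = λ·(1 - 12) - 14 ≡ 27. → (12, 27)
8P: (12, 27) + (26, 11). λ = (11 - 27)/(26 - 12) ≡ 15/14 mod 31. 14⁻¹ ≡ 20 (mod 31), so λ ≡ 21.
  x = λ² - 12 - 26 = 441 - 38 ≡ 0; y = λ·(12 - 0) - 27 ≡ 8. → (0, 8)
9P: (0, 8) + (26, 11). λ = (11 - 8)/(26 - 0) ≡ 3/26 mod 31. 26⁻¹ ≡ 6 (mod 31), so λ ≡ 18.
  x = λ² - 0 - 26 = 324 - 26 ≡ 19; y = λ·(0 - 19) - 8 ≡ 22. → (19, 22)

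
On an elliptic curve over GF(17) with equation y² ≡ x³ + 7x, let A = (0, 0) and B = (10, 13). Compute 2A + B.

First 2A:
Repeated addition: build up to 2A.
2A: (0, 0) + (0, 0): same x and y₁ ≡ -y₂, so the sum is 𝒪.
2A = 𝒪.
Finally 2A + B:
𝒪 + (10, 13) = (10, 13) (identity).

(10, 13)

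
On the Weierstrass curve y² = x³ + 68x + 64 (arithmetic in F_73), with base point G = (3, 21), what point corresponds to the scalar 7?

(58, 66)

Repeated addition: build up to 7G.
2G: tangent at (3, 21): λ = (3·3² + 68)/(2·21) ≡ 22/42. 42⁻¹ ≡ 40 (mod 73), so λ ≡ 22·40 ≡ 4.
  x = λ² - 3 - 3 = 16 - 6 ≡ 10; y = λ·(3 - 10) - 21 ≡ 24. → (10, 24)
3G: (10, 24) + (3, 21). λ = (21 - 24)/(3 - 10) ≡ 70/66 mod 73. 66⁻¹ ≡ 52 (mod 73), so λ ≡ 63.
  x = λ² - 10 - 3 = 3969 - 13 ≡ 14; y = λ·(10 - 14) - 24 ≡ 16. → (14, 16)
4G: (14, 16) + (3, 21). λ = (21 - 16)/(3 - 14) ≡ 5/62 mod 73. 62⁻¹ ≡ 53 (mod 73), so λ ≡ 46.
  x = λ² - 14 - 3 = 2116 - 17 ≡ 55; y = λ·(14 - 55) - 16 ≡ 69. → (55, 69)
5G: (55, 69) + (3, 21). λ = (21 - 69)/(3 - 55) ≡ 25/21 mod 73. 21⁻¹ ≡ 7 (mod 73), so λ ≡ 29.
  x = λ² - 55 - 3 = 841 - 58 ≡ 53; y = λ·(55 - 53) - 69 ≡ 62. → (53, 62)
6G: (53, 62) + (3, 21). λ = (21 - 62)/(3 - 53) ≡ 32/23 mod 73. 23⁻¹ ≡ 54 (mod 73) since 23·54 = 1242 ≡ 1, so λ ≡ 49.
  x = λ² - 53 - 3 = 2401 - 56 ≡ 9; y = λ·(53 - 9) - 62 ≡ 50. → (9, 50)
7G: (9, 50) + (3, 21). λ = (21 - 50)/(3 - 9) ≡ 44/67 mod 73. 67⁻¹ ≡ 12 (mod 73) since 67·12 = 804 ≡ 1, so λ ≡ 17.
  x = λ² - 9 - 3 = 289 - 12 ≡ 58; y = λ·(9 - 58) - 50 ≡ 66. → (58, 66)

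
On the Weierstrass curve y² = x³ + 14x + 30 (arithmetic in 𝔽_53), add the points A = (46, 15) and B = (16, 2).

(34, 22)

(46, 15) + (16, 2). λ = (2 - 15)/(16 - 46) ≡ 40/23 mod 53. 23⁻¹ ≡ 30 (mod 53) since 23·30 = 690 ≡ 1, so λ ≡ 34.
  x = λ² - 46 - 16 = 1156 - 62 ≡ 34; y = λ·(46 - 34) - 15 ≡ 22. → (34, 22)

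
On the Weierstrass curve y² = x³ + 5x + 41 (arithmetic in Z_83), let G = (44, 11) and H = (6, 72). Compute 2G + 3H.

(26, 20)

First 2G:
Repeated addition: build up to 2G.
2G: tangent at (44, 11): λ = (3·44² + 5)/(2·11) ≡ 3/22. 22⁻¹ ≡ 34 (mod 83) since 22·34 = 748 ≡ 1, so λ ≡ 3·34 ≡ 19.
  x = λ² - 44 - 44 = 361 - 88 ≡ 24; y = λ·(44 - 24) - 11 ≡ 37. → (24, 37)
2G = (24, 37).
Next 3H:
Repeated addition: build up to 3H.
2H: tangent at (6, 72): λ = (3·6² + 5)/(2·72) ≡ 30/61. 61⁻¹ ≡ 49 (mod 83), so λ ≡ 30·49 ≡ 59.
  x = λ² - 6 - 6 = 3481 - 12 ≡ 66; y = λ·(6 - 66) - 72 ≡ 40. → (66, 40)
3H: (66, 40) + (6, 72). λ = (72 - 40)/(6 - 66) ≡ 32/23 mod 83. 23⁻¹ ≡ 65 (mod 83), so λ ≡ 5.
  x = λ² - 66 - 6 = 25 - 72 ≡ 36; y = λ·(66 - 36) - 40 ≡ 27. → (36, 27)
3H = (36, 27).
Finally 2G + 3H:
(24, 37) + (36, 27). λ = (27 - 37)/(36 - 24) ≡ 73/12 mod 83. 12⁻¹ ≡ 7 (mod 83) since 12·7 = 84 ≡ 1, so λ ≡ 13.
  x = λ² - 24 - 36 = 169 - 60 ≡ 26; y = λ·(24 - 26) - 37 ≡ 20. → (26, 20)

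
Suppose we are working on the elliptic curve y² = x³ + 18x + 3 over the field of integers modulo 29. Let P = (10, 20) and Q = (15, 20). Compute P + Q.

(4, 9)

(10, 20) + (15, 20). λ = (20 - 20)/(15 - 10) ≡ 0/5 mod 29. 5⁻¹ ≡ 6 (mod 29), so λ ≡ 0.
  x = λ² - 10 - 15 = 0 - 25 ≡ 4; y = λ·(10 - 4) - 20 ≡ 9. → (4, 9)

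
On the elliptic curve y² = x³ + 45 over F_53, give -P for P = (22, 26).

-(22, 26) = (22, -26 mod 53) = (22, 27).

(22, 27)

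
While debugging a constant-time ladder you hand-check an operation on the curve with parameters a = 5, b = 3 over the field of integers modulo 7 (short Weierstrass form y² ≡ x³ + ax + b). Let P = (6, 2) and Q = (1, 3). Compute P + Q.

(2, 0)

(6, 2) + (1, 3). λ = (3 - 2)/(1 - 6) ≡ 1/2 mod 7. 2⁻¹ ≡ 4 (mod 7) since 2·4 = 8 ≡ 1, so λ ≡ 4.
  x = λ² - 6 - 1 = 16 - 7 ≡ 2; y = λ·(6 - 2) - 2 ≡ 0. → (2, 0)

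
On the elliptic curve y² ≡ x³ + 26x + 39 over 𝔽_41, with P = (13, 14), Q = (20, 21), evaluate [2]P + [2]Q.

(7, 20)

First 2P:
Repeated addition: build up to 2P.
2P: tangent at (13, 14): λ = (3·13² + 26)/(2·14) ≡ 0/28. 28⁻¹ ≡ 22 (mod 41), so λ ≡ 0·22 ≡ 0.
  x = λ² - 13 - 13 = 0 - 26 ≡ 15; y = λ·(13 - 15) - 14 ≡ 27. → (15, 27)
2P = (15, 27).
Next 2Q:
Repeated addition: build up to 2Q.
2Q: tangent at (20, 21): λ = (3·20² + 26)/(2·21) ≡ 37/1. 1⁻¹ ≡ 1 (mod 41), so λ ≡ 37·1 ≡ 37.
  x = λ² - 20 - 20 = 1369 - 40 ≡ 17; y = λ·(20 - 17) - 21 ≡ 8. → (17, 8)
2Q = (17, 8).
Finally 2P + 2Q:
(15, 27) + (17, 8). λ = (8 - 27)/(17 - 15) ≡ 22/2 mod 41. 2⁻¹ ≡ 21 (mod 41) since 2·21 = 42 ≡ 1, so λ ≡ 11.
  x = λ² - 15 - 17 = 121 - 32 ≡ 7; y = λ·(15 - 7) - 27 ≡ 20. → (7, 20)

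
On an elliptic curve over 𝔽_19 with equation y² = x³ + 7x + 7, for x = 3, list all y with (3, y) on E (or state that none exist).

x³ + 7x + 7 = 55 ≡ 17 (mod 19).
Square roots of 17 mod 19: 6 and 13 (since 6² = 36 ≡ 17).

6, 13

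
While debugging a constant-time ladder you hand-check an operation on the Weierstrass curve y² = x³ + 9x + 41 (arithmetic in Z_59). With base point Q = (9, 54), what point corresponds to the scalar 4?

(31, 32)

Repeated addition: build up to 4Q.
2Q: tangent at (9, 54): λ = (3·9² + 9)/(2·54) ≡ 16/49. 49⁻¹ ≡ 53 (mod 59) since 49·53 = 2597 ≡ 1, so λ ≡ 16·53 ≡ 22.
  x = λ² - 9 - 9 = 484 - 18 ≡ 53; y = λ·(9 - 53) - 54 ≡ 40. → (53, 40)
3Q: (53, 40) + (9, 54). λ = (54 - 40)/(9 - 53) ≡ 14/15 mod 59. 15⁻¹ ≡ 4 (mod 59) since 15·4 = 60 ≡ 1, so λ ≡ 56.
  x = λ² - 53 - 9 = 3136 - 62 ≡ 6; y = λ·(53 - 6) - 40 ≡ 55. → (6, 55)
4Q: (6, 55) + (9, 54). λ = (54 - 55)/(9 - 6) ≡ 58/3 mod 59. 3⁻¹ ≡ 20 (mod 59), so λ ≡ 39.
  x = λ² - 6 - 9 = 1521 - 15 ≡ 31; y = λ·(6 - 31) - 55 ≡ 32. → (31, 32)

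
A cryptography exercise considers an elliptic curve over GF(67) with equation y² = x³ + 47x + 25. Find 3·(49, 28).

(1, 26)

Write G = (49, 28).
Repeated addition: build up to 3G.
2G: tangent at (49, 28): λ = (3·49² + 47)/(2·28) ≡ 14/56. 56⁻¹ ≡ 6 (mod 67) since 56·6 = 336 ≡ 1, so λ ≡ 14·6 ≡ 17.
  x = λ² - 49 - 49 = 289 - 98 ≡ 57; y = λ·(49 - 57) - 28 ≡ 37. → (57, 37)
3G: (57, 37) + (49, 28). λ = (28 - 37)/(49 - 57) ≡ 58/59 mod 67. 59⁻¹ ≡ 25 (mod 67), so λ ≡ 43.
  x = λ² - 57 - 49 = 1849 - 106 ≡ 1; y = λ·(57 - 1) - 37 ≡ 26. → (1, 26)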